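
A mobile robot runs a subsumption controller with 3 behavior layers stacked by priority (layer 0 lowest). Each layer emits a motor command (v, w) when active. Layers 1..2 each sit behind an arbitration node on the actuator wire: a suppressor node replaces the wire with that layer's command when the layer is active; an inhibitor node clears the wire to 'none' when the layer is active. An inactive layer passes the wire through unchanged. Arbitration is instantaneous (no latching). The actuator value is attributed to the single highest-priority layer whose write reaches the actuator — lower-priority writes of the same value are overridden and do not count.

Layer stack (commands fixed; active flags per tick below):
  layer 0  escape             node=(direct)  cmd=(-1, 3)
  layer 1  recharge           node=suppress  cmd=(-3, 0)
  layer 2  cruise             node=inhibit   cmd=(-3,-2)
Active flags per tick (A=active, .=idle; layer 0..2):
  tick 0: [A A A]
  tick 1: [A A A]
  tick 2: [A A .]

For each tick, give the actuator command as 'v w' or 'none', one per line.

none
none
-3 0

tick 0:
  [0] escape on; wire := (-1, 3)
  [1] recharge on (suppress); wire := (-3, 0)
  [2] cruise on (inhibit); wire := none
  output none
tick 1:
  [0] escape on; wire := (-1, 3)
  [1] recharge on (suppress); wire := (-3, 0)
  [2] cruise on (inhibit); wire := none
  output none
tick 2:
  [0] escape on; wire := (-1, 3)
  [1] recharge on (suppress); wire := (-3, 0)
  [2] cruise off; pass (-3, 0)
  output (-3, 0)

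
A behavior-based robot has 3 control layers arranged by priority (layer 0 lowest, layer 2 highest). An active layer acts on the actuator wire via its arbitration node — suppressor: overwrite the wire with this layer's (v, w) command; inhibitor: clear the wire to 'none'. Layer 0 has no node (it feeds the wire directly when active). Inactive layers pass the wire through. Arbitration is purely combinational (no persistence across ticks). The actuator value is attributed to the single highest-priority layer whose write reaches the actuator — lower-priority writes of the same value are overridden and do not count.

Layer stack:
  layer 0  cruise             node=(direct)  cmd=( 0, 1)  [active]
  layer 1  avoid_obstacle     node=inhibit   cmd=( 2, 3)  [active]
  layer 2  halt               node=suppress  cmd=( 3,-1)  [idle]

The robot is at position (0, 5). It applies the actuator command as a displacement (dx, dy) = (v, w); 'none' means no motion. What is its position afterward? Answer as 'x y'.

0 5

L0 cruise: active, feeds wire = (0, 1)
L1 avoid_obstacle: active, inhibitor → wire = none
L2 halt: idle → wire stays none
actuator = none
position: (0, 5) + none = (0, 5)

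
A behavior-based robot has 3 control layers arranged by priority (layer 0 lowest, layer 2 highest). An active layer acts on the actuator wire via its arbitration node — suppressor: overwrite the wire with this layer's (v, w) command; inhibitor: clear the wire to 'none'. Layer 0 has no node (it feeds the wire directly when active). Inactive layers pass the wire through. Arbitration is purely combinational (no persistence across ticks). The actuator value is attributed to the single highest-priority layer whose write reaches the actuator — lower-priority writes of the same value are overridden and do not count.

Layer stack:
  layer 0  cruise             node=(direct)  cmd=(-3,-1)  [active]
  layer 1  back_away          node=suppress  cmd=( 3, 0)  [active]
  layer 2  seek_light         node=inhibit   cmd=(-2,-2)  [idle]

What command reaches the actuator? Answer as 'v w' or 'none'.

3 0

L0 cruise: active, feeds wire = (-3, -1)
L1 back_away: active, suppressor → wire = (3, 0)
L2 seek_light: idle → wire stays (3, 0)
actuator = (3, 0)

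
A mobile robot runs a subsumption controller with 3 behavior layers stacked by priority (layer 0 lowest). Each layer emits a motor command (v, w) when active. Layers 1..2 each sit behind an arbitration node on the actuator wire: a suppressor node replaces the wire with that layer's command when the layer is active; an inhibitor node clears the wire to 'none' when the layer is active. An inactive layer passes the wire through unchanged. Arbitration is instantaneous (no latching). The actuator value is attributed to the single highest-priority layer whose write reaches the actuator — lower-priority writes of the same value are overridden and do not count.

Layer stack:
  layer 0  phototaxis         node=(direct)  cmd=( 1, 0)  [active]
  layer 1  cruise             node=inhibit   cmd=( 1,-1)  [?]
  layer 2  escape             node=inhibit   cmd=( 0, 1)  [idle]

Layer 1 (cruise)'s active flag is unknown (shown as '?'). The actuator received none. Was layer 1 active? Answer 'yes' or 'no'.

yes

If layer 1 is active=yes:
  actuator would be none
If layer 1 is active=no:
  actuator would be (1, 0)
Observed none, so layer 1 was active.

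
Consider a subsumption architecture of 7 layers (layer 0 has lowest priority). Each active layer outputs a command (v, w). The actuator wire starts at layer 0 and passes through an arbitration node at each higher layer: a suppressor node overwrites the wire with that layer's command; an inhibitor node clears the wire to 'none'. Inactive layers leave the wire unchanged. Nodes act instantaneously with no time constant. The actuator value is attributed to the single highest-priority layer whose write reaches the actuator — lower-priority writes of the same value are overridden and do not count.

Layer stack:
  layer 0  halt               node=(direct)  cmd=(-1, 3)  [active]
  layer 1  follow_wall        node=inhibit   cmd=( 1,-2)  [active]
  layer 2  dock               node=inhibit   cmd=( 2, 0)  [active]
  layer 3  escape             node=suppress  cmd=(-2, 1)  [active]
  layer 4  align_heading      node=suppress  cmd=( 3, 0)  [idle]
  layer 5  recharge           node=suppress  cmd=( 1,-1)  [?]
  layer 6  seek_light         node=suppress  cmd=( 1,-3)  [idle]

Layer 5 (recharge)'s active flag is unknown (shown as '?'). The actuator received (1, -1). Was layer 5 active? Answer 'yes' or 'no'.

If layer 5 is active=yes:
  actuator would be (1, -1)
If layer 5 is active=no:
  actuator would be (-2, 1)
Observed (1, -1), so layer 5 was active.

yes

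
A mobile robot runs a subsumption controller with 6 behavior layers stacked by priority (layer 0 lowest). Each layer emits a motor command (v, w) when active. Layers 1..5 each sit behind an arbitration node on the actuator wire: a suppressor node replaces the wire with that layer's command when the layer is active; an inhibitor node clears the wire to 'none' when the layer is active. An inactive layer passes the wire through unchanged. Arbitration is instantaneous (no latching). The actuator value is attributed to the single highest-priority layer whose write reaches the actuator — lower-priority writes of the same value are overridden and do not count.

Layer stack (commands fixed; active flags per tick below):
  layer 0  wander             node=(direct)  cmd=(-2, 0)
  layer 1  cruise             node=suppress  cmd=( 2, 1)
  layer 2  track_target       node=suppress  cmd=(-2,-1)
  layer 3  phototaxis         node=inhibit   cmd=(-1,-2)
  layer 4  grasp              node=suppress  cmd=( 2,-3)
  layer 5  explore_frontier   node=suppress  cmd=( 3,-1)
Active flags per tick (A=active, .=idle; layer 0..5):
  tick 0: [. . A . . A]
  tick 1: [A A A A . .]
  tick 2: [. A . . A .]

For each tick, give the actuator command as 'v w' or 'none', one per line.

3 -1
none
2 -3

tick 0:
  [0] wander off; wire := none
  [1] cruise off; pass none
  [2] track_target on (suppress); wire := (-2, -1)
  [3] phototaxis off; pass (-2, -1)
  [4] grasp off; pass (-2, -1)
  [5] explore_frontier on (suppress); wire := (3, -1)
  output (3, -1)
tick 1:
  [0] wander on; wire := (-2, 0)
  [1] cruise on (suppress); wire := (2, 1)
  [2] track_target on (suppress); wire := (-2, -1)
  [3] phototaxis on (inhibit); wire := none
  [4] grasp off; pass none
  [5] explore_frontier off; pass none
  output none
tick 2:
  [0] wander off; wire := none
  [1] cruise on (suppress); wire := (2, 1)
  [2] track_target off; pass (2, 1)
  [3] phototaxis off; pass (2, 1)
  [4] grasp on (suppress); wire := (2, -3)
  [5] explore_frontier off; pass (2, -3)
  output (2, -3)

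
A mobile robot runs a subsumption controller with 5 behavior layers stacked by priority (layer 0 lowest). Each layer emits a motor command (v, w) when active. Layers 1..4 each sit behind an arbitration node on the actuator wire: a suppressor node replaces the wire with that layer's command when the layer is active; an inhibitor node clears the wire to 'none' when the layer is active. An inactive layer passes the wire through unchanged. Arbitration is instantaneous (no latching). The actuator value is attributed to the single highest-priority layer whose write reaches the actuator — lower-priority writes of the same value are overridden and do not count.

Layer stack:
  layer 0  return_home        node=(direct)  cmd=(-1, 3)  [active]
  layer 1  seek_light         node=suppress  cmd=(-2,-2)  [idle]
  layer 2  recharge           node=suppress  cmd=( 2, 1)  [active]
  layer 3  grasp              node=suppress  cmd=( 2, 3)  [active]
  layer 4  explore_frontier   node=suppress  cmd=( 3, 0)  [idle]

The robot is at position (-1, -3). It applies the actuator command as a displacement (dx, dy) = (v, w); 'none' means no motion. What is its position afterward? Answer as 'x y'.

[0] return_home on; wire := (-1, 3)
[1] seek_light off; pass (-1, 3)
[2] recharge on (suppress); wire := (2, 1)
[3] grasp on (suppress); wire := (2, 3)
[4] explore_frontier off; pass (2, 3)
output (2, 3)
position: (-1, -3) + (2, 3) = (1, 0)

1 0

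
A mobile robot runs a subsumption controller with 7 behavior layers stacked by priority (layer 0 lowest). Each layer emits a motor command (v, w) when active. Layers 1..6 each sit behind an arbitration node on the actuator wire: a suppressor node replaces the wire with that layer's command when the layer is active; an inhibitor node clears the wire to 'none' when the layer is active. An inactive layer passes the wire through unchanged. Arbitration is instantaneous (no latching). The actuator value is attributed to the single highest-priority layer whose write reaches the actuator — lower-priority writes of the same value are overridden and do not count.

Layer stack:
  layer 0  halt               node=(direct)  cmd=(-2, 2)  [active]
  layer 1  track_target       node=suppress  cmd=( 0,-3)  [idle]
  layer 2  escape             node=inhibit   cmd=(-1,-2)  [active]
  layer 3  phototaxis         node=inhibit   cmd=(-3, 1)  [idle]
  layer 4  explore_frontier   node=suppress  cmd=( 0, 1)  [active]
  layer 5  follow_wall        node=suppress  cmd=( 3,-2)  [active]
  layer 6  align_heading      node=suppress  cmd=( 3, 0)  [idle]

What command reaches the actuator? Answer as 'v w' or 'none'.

layer 0 (halt) active — direct: (-2, 2)
layer 1 (track_target) idle — unchanged: (-2, 2)
layer 2 (escape) active — inhibits: none
layer 3 (phototaxis) idle — unchanged: none
layer 4 (explore_frontier) active — suppresses: (0, 1)
layer 5 (follow_wall) active — suppresses: (3, -2)
layer 6 (align_heading) idle — unchanged: (3, -2)
→ actuator (3, -2)

3 -2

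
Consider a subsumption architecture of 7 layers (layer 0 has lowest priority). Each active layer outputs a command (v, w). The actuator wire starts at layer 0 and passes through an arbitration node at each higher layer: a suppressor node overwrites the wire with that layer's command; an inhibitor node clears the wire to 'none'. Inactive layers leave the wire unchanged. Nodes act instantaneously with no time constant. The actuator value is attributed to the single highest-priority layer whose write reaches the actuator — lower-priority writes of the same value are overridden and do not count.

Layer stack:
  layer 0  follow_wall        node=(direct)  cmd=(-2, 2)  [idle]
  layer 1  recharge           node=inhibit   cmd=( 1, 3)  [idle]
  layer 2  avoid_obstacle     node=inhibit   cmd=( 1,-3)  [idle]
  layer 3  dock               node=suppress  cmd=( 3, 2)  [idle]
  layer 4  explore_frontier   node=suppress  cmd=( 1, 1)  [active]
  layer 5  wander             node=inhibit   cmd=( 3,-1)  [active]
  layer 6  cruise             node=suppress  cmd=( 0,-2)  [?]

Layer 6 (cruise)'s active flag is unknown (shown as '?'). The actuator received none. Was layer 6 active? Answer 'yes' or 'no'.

no

If layer 6 is active=yes:
  actuator would be (0, -2)
If layer 6 is active=no:
  actuator would be none
Observed none, so layer 6 was idle.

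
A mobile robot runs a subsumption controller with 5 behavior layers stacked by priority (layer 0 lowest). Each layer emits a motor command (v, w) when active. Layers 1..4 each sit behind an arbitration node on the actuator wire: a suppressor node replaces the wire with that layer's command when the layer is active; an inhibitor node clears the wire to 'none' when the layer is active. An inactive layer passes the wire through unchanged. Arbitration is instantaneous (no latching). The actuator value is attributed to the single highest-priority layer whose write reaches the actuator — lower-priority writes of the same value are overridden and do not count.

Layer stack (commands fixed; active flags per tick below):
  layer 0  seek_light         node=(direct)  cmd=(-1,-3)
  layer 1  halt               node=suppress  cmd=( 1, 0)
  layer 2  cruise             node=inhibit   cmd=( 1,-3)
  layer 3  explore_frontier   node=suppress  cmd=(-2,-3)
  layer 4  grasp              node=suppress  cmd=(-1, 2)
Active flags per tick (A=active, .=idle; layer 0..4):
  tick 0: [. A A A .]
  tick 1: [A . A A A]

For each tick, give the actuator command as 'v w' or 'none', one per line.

-2 -3
-1 2

tick 0:
  layer 0 (seek_light) idle — none
  layer 1 (halt) active — suppresses: (1, 0)
  layer 2 (cruise) active — inhibits: none
  layer 3 (explore_frontier) active — suppresses: (-2, -3)
  layer 4 (grasp) idle — unchanged: (-2, -3)
  → actuator (-2, -3)
tick 1:
  layer 0 (seek_light) active — direct: (-1, -3)
  layer 1 (halt) idle — unchanged: (-1, -3)
  layer 2 (cruise) active — inhibits: none
  layer 3 (explore_frontier) active — suppresses: (-2, -3)
  layer 4 (grasp) active — suppresses: (-1, 2)
  → actuator (-1, 2)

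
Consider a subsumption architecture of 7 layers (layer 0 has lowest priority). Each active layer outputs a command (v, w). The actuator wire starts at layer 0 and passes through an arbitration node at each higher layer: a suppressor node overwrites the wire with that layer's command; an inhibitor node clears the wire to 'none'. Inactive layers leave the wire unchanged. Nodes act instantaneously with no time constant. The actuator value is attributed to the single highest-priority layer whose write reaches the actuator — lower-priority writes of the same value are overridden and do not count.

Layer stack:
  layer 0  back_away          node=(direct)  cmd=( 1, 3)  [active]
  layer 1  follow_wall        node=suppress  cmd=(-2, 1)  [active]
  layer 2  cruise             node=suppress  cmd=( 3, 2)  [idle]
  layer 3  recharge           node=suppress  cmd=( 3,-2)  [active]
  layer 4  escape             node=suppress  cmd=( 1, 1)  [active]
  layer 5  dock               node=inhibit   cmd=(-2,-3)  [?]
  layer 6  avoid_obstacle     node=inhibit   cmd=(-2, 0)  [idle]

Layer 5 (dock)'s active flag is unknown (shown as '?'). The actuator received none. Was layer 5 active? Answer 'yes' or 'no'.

If layer 5 is active=yes:
  actuator would be none
If layer 5 is active=no:
  actuator would be (1, 1)
Observed none, so layer 5 was active.

yes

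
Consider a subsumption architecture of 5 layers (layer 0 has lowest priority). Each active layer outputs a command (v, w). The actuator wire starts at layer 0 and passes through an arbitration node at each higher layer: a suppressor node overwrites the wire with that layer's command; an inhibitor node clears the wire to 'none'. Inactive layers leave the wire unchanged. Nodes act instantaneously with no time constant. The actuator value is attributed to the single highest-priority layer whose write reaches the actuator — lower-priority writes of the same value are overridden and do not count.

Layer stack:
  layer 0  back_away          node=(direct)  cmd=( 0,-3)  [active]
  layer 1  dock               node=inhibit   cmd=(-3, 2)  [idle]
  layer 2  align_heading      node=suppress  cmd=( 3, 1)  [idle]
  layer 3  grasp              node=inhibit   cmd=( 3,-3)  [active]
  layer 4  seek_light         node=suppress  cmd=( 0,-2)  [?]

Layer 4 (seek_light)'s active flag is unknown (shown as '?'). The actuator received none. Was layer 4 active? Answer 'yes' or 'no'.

no

If layer 4 is active=yes:
  actuator would be (0, -2)
If layer 4 is active=no:
  actuator would be none
Observed none, so layer 4 was idle.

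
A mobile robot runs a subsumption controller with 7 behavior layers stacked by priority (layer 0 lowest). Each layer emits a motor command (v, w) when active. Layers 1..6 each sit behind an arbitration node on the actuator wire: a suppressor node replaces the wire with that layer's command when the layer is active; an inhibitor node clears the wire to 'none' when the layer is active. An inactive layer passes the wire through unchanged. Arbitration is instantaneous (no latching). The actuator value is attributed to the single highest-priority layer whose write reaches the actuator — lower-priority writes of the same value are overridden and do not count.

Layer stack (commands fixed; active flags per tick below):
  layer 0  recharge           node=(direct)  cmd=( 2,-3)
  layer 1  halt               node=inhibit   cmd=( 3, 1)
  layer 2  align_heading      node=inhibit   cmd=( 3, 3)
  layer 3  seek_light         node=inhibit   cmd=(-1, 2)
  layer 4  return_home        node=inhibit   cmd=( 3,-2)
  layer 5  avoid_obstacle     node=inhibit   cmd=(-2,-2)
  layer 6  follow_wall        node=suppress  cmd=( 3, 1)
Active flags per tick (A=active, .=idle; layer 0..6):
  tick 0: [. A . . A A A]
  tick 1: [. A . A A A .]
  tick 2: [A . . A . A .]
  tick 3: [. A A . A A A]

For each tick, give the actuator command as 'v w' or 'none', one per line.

tick 0:
  [0] recharge off; wire := none
  [1] halt on (inhibit); wire := none
  [2] align_heading off; pass none
  [3] seek_light off; pass none
  [4] return_home on (inhibit); wire := none
  [5] avoid_obstacle on (inhibit); wire := none
  [6] follow_wall on (suppress); wire := (3, 1)
  output (3, 1)
tick 1:
  [0] recharge off; wire := none
  [1] halt on (inhibit); wire := none
  [2] align_heading off; pass none
  [3] seek_light on (inhibit); wire := none
  [4] return_home on (inhibit); wire := none
  [5] avoid_obstacle on (inhibit); wire := none
  [6] follow_wall off; pass none
  output none
tick 2:
  [0] recharge on; wire := (2, -3)
  [1] halt off; pass (2, -3)
  [2] align_heading off; pass (2, -3)
  [3] seek_light on (inhibit); wire := none
  [4] return_home off; pass none
  [5] avoid_obstacle on (inhibit); wire := none
  [6] follow_wall off; pass none
  output none
tick 3:
  [0] recharge off; wire := none
  [1] halt on (inhibit); wire := none
  [2] align_heading on (inhibit); wire := none
  [3] seek_light off; pass none
  [4] return_home on (inhibit); wire := none
  [5] avoid_obstacle on (inhibit); wire := none
  [6] follow_wall on (suppress); wire := (3, 1)
  output (3, 1)

3 1
none
none
3 1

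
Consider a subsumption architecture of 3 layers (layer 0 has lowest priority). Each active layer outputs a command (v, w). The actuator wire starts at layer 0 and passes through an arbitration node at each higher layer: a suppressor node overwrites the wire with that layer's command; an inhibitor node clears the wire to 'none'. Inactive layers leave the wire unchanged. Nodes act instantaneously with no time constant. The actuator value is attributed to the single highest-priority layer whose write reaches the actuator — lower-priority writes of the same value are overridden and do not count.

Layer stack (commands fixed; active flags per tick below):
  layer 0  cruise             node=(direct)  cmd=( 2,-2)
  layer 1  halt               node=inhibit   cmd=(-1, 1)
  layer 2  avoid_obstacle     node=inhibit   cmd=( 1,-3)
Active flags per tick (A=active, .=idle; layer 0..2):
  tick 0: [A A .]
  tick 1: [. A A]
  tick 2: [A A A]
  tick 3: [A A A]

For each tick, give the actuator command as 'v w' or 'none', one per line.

none
none
none
none

tick 0:
  [0] cruise on; wire := (2, -2)
  [1] halt on (inhibit); wire := none
  [2] avoid_obstacle off; pass none
  output none
tick 1:
  [0] cruise off; wire := none
  [1] halt on (inhibit); wire := none
  [2] avoid_obstacle on (inhibit); wire := none
  output none
tick 2:
  [0] cruise on; wire := (2, -2)
  [1] halt on (inhibit); wire := none
  [2] avoid_obstacle on (inhibit); wire := none
  output none
tick 3:
  [0] cruise on; wire := (2, -2)
  [1] halt on (inhibit); wire := none
  [2] avoid_obstacle on (inhibit); wire := none
  output none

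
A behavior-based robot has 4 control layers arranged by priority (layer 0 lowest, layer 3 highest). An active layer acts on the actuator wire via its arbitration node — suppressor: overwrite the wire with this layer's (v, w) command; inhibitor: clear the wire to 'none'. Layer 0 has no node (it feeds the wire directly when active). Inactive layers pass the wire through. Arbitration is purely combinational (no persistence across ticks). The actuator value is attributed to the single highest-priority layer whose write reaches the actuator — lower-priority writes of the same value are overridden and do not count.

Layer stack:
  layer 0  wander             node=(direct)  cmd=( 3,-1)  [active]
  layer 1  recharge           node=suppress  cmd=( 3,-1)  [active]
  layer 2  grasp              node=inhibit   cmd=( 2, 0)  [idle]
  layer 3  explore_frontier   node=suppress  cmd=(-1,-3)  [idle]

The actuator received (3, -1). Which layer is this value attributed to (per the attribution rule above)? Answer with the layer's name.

recharge

layer 0 (wander) active — direct: (3, -1)
layer 1 (recharge) active — suppresses: (3, -1)
layer 2 (grasp) idle — unchanged: (3, -1)
layer 3 (explore_frontier) idle — unchanged: (3, -1)
→ actuator (3, -1)
last writer: layer 1 = recharge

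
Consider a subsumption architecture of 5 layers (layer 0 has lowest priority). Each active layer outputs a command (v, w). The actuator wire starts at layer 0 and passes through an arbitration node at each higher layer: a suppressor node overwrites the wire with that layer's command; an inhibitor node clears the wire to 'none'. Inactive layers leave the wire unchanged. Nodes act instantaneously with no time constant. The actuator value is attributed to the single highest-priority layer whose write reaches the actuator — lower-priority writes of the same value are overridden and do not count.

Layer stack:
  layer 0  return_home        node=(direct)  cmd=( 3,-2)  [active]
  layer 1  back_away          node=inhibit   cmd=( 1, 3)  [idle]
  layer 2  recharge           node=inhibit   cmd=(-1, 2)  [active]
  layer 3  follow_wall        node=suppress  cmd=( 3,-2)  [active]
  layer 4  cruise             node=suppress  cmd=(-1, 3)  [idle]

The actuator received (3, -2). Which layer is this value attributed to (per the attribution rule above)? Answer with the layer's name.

follow_wall

[0] return_home on; wire := (3, -2)
[1] back_away off; pass (3, -2)
[2] recharge on (inhibit); wire := none
[3] follow_wall on (suppress); wire := (3, -2)
[4] cruise off; pass (3, -2)
output (3, -2)
last writer: layer 3 = follow_wall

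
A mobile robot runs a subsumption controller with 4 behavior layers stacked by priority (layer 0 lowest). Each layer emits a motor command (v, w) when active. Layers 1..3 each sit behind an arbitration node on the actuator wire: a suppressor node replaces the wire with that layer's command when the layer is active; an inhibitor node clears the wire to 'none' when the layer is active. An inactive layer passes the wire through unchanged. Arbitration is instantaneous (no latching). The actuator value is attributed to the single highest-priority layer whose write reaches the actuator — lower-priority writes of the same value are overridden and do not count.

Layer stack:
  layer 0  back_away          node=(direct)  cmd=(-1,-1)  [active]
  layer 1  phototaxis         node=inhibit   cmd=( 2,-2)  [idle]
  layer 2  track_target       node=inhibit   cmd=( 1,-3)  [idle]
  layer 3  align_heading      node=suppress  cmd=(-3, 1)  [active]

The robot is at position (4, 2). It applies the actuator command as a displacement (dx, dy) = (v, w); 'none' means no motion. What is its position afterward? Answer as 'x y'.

1 3

L0 back_away: active, feeds wire = (-1, -1)
L1 phototaxis: idle → wire stays (-1, -1)
L2 track_target: idle → wire stays (-1, -1)
L3 align_heading: active, suppressor → wire = (-3, 1)
actuator = (-3, 1)
position: (4, 2) + (-3, 1) = (1, 3)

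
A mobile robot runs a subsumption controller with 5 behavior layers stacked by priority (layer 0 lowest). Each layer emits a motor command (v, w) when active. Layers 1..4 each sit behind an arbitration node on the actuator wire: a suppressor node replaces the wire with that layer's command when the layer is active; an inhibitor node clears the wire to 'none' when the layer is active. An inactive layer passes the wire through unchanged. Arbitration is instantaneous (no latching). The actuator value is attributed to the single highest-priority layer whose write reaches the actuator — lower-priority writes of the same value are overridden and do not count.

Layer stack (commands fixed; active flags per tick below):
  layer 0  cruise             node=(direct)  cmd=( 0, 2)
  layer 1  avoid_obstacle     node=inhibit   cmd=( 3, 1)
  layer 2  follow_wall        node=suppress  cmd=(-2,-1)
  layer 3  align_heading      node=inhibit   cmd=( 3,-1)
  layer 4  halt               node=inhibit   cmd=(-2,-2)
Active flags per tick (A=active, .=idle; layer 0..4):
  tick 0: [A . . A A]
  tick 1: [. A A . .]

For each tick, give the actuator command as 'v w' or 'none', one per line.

tick 0:
  layer 0 (cruise) active — direct: (0, 2)
  layer 1 (avoid_obstacle) idle — unchanged: (0, 2)
  layer 2 (follow_wall) idle — unchanged: (0, 2)
  layer 3 (align_heading) active — inhibits: none
  layer 4 (halt) active — inhibits: none
  → actuator none
tick 1:
  layer 0 (cruise) idle — none
  layer 1 (avoid_obstacle) active — inhibits: none
  layer 2 (follow_wall) active — suppresses: (-2, -1)
  layer 3 (align_heading) idle — unchanged: (-2, -1)
  layer 4 (halt) idle — unchanged: (-2, -1)
  → actuator (-2, -1)

none
-2 -1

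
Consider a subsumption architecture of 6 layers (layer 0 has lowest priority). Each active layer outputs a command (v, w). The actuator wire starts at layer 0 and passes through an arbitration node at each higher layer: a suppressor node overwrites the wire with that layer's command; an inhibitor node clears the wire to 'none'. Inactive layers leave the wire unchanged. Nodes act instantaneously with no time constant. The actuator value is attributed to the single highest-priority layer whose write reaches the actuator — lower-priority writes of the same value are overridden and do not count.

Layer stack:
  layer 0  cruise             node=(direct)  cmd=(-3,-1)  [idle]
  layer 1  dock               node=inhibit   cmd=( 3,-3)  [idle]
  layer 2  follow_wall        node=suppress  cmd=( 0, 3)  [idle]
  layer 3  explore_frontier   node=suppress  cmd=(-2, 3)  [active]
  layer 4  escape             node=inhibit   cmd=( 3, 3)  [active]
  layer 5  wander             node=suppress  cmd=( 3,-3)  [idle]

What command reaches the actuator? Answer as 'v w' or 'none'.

layer 0 (cruise) idle — none
layer 1 (dock) idle — unchanged: none
layer 2 (follow_wall) idle — unchanged: none
layer 3 (explore_frontier) active — suppresses: (-2, 3)
layer 4 (escape) active — inhibits: none
layer 5 (wander) idle — unchanged: none
→ actuator none

none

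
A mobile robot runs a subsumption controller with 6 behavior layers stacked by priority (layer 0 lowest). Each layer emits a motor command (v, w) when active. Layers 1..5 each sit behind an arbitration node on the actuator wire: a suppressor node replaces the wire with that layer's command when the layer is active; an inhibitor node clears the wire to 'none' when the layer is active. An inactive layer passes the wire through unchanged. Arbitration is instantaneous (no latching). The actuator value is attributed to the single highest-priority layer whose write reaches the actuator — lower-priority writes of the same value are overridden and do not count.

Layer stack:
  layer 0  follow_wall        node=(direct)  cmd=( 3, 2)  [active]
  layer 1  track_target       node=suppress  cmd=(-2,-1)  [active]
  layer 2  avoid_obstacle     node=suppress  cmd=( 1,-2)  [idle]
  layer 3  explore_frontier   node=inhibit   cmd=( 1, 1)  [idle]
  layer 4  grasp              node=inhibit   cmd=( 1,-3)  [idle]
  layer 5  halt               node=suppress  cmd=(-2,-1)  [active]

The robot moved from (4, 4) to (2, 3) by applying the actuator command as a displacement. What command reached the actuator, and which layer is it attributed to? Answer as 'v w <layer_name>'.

-2 -1 halt

displacement = (2, 3) − (4, 4) = (-2, -1)
L0 follow_wall: active, feeds wire = (3, 2)
L1 track_target: active, suppressor → wire = (-2, -1)
L2 avoid_obstacle: idle → wire stays (-2, -1)
L3 explore_frontier: idle → wire stays (-2, -1)
L4 grasp: idle → wire stays (-2, -1)
L5 halt: active, suppressor → wire = (-2, -1)
actuator = (-2, -1) — from layer 5 (halt)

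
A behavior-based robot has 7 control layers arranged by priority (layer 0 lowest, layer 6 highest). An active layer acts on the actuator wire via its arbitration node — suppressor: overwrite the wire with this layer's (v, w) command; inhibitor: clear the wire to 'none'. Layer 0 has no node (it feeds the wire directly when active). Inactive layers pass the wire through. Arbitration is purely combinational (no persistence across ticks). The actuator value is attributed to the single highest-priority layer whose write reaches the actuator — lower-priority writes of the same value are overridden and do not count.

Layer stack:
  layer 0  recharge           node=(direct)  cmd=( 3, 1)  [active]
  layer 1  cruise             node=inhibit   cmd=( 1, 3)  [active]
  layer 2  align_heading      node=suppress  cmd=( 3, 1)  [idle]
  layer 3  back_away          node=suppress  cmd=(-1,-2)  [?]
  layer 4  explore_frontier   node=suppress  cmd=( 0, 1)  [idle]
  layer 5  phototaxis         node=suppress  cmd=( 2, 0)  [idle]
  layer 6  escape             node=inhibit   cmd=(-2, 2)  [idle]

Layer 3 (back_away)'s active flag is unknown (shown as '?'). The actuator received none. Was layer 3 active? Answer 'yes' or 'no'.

If layer 3 is active=yes:
  actuator would be (-1, -2)
If layer 3 is active=no:
  actuator would be none
Observed none, so layer 3 was idle.

no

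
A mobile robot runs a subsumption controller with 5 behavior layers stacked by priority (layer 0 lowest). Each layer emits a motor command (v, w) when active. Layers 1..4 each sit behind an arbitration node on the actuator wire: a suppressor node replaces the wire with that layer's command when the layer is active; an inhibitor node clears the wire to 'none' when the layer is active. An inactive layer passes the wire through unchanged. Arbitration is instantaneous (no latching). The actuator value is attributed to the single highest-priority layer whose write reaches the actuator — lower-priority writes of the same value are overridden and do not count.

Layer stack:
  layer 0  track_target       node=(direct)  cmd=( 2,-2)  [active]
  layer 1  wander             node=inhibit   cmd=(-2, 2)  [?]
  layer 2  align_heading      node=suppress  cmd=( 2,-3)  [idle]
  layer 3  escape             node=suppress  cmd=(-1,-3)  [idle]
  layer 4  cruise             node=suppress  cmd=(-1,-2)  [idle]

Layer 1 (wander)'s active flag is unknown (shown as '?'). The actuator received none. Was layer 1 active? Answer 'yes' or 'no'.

yes

If layer 1 is active=yes:
  actuator would be none
If layer 1 is active=no:
  actuator would be (2, -2)
Observed none, so layer 1 was active.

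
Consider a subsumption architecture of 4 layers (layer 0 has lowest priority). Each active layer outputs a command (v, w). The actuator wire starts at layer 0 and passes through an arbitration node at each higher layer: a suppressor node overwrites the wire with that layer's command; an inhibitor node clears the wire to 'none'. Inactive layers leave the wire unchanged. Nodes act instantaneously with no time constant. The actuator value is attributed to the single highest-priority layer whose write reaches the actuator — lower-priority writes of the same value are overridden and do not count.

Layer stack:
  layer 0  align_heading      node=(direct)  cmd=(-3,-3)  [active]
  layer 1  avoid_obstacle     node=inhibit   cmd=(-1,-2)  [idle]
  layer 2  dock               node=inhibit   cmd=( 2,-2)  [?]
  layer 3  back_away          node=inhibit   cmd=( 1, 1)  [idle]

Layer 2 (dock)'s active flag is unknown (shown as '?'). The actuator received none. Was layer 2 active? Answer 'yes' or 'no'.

If layer 2 is active=yes:
  actuator would be none
If layer 2 is active=no:
  actuator would be (-3, -3)
Observed none, so layer 2 was active.

yes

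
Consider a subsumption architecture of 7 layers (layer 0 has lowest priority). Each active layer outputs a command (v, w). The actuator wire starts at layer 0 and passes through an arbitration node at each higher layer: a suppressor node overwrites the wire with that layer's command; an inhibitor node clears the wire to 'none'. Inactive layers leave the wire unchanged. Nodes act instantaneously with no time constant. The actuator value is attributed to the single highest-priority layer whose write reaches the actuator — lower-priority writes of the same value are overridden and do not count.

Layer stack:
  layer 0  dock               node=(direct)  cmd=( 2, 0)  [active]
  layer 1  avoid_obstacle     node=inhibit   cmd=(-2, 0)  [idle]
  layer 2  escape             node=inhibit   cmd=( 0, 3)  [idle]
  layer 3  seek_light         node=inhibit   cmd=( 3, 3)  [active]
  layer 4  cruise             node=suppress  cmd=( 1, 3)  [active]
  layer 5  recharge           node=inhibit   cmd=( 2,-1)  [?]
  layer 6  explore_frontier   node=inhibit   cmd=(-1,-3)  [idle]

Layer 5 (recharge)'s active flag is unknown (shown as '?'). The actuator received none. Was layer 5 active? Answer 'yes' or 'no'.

If layer 5 is active=yes:
  actuator would be none
If layer 5 is active=no:
  actuator would be (1, 3)
Observed none, so layer 5 was active.

yes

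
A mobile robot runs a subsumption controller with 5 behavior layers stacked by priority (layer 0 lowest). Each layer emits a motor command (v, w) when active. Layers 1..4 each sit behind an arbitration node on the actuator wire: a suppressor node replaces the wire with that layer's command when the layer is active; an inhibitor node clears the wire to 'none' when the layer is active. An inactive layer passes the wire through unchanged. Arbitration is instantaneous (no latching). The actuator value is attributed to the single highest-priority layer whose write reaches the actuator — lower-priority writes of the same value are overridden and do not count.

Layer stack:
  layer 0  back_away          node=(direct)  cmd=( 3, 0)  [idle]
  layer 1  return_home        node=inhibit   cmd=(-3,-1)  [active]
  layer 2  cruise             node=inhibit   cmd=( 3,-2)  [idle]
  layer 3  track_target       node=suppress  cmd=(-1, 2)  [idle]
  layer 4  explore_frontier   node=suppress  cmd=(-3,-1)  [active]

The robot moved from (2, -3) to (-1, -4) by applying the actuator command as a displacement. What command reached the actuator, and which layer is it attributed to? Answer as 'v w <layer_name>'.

-3 -1 explore_frontier

displacement = (-1, -4) − (2, -3) = (-3, -1)
layer 0 (back_away) idle — none
layer 1 (return_home) active — inhibits: none
layer 2 (cruise) idle — unchanged: none
layer 3 (track_target) idle — unchanged: none
layer 4 (explore_frontier) active — suppresses: (-3, -1)
→ actuator (-3, -1) — from layer 4 (explore_frontier)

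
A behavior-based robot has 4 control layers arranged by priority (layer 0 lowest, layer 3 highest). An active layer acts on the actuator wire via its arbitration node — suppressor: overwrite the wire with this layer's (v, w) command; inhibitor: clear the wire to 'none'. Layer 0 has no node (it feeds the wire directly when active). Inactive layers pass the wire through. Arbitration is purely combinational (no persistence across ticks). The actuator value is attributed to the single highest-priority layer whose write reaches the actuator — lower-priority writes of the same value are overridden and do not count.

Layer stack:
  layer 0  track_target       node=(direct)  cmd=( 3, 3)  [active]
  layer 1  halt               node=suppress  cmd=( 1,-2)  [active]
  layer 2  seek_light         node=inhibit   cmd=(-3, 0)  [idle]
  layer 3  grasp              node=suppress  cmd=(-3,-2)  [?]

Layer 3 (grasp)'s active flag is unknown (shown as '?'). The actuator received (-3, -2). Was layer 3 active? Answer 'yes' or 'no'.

If layer 3 is active=yes:
  actuator would be (-3, -2)
If layer 3 is active=no:
  actuator would be (1, -2)
Observed (-3, -2), so layer 3 was active.

yes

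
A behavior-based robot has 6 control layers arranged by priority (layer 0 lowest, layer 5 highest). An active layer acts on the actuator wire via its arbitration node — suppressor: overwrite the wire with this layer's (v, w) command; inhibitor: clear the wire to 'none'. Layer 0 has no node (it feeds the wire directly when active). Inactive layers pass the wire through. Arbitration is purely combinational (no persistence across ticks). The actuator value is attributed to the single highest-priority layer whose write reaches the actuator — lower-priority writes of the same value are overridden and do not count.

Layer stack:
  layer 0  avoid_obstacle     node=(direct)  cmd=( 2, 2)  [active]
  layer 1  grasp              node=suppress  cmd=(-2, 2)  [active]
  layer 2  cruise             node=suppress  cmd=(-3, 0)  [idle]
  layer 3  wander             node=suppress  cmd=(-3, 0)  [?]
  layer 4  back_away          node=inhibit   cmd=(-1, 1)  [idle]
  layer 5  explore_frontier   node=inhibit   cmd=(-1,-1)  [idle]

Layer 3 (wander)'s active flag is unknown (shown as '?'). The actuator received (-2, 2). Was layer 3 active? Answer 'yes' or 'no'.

If layer 3 is active=yes:
  actuator would be (-3, 0)
If layer 3 is active=no:
  actuator would be (-2, 2)
Observed (-2, 2), so layer 3 was idle.

no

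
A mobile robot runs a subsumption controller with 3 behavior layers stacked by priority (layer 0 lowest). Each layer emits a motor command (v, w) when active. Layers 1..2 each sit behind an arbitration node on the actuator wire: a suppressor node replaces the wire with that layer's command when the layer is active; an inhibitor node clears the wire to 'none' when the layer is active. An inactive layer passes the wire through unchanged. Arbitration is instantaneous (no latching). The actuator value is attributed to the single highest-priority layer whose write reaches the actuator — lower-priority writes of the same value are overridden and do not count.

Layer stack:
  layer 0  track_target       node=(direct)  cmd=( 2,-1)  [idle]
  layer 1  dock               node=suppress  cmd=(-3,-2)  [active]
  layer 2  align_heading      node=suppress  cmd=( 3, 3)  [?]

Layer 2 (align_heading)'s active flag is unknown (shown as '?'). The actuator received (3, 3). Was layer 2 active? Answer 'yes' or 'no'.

yes

If layer 2 is active=yes:
  actuator would be (3, 3)
If layer 2 is active=no:
  actuator would be (-3, -2)
Observed (3, 3), so layer 2 was active.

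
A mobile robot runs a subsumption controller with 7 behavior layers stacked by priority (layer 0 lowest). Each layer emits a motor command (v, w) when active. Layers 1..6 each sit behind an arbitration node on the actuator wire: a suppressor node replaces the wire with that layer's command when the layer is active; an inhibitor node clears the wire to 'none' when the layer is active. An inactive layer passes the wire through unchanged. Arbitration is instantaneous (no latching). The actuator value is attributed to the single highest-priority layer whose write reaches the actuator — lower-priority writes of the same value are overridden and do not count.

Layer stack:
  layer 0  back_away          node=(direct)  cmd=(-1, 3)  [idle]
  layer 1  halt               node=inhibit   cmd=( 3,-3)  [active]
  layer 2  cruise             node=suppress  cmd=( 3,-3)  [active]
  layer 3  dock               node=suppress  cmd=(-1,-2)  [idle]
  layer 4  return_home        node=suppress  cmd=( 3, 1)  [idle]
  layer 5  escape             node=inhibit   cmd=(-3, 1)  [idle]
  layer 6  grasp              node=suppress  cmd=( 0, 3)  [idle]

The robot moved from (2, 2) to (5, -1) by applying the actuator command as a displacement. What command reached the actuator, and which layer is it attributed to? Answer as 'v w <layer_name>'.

displacement = (5, -1) − (2, 2) = (3, -3)
L0 back_away: idle → wire = none
L1 halt: active, inhibitor → wire = none
L2 cruise: active, suppressor → wire = (3, -3)
L3 dock: idle → wire stays (3, -3)
L4 return_home: idle → wire stays (3, -3)
L5 escape: idle → wire stays (3, -3)
L6 grasp: idle → wire stays (3, -3)
actuator = (3, -3) — from layer 2 (cruise)

3 -3 cruise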